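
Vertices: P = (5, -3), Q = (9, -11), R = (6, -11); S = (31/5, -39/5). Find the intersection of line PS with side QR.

(7, -11)

Barycentric coordinates of S with respect to PQR: (2/5, 1/5, 2/5).
On side QR the P-coordinate is zero; dropping S's P-weight 2/5 and renormalizing the remaining 1/5 : 2/5 gives weights 1/3, 2/3 on Q, R.
T = (1/3)·(9, -11) + (2/3)·(6, -11) = (7, -11).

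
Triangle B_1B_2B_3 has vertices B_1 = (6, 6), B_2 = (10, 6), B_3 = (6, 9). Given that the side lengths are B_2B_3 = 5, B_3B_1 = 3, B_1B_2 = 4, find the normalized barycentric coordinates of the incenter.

(5/12, 1/4, 1/3)

The incenter has barycentric coordinates proportional to the opposite side lengths: (5 : 3 : 4).
Normalizing by 5+3+4 = 12 gives (5/12, 1/4, 1/3).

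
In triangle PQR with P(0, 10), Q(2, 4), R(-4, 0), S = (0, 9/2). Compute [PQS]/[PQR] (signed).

1/4

[PQR] = ½·(0·(4−0) + 2·(0−10) + (-4)·(10−4)) = ½·(0 − 20 − 24) = -22.
[PQS] = ½·(0·(4−(9/2)) + 2·(9/2−10) + 0·(10−4)) = ½·(0 − 11 + 0) = -11/2, so the ratio is (-11/2)/(-22) = 1/4.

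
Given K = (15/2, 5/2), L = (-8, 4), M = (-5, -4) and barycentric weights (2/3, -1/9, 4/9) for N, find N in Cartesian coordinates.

N = (2/3)·K + (-1/9)·L + (4/9)·M.
x-coordinate: (2/3)·(15/2) + (-1/9)·(-8) + (4/9)·(-5) = 11/3.
y-coordinate: (2/3)·(5/2) + (-1/9)·4 + (4/9)·(-4) = -5/9.

(11/3, -5/9)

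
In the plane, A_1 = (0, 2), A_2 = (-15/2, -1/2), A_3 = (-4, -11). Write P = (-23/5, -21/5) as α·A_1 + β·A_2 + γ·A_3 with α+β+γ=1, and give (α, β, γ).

Signed area of the reference triangle: [A_1A_2A_3] = ½·(0·(-1/2−(-11)) + (-15/2)·(-11−2) + (-4)·(2−(-1/2))) = ½·(0 + 195/2 − 10) = 175/4.
[PA_2A_3] = ½·((-23/5)·(-1/2−(-11)) + (-15/2)·(-11−(-21/5)) + (-4)·(-21/5−(-1/2))) = ½·(-483/10 + 51 + 74/5) = 35/4, so the A_1-coordinate is (35/4)/(175/4) = 1/5.
[A_1PA_3] = ½·(0·(-21/5−(-11)) + (-23/5)·(-11−2) + (-4)·(2−(-21/5))) = ½·(0 + 299/5 − 124/5) = 35/2, so the A_2-coordinate is 2/5.
[A_1A_2P] = ½·(0·(-1/2−(-21/5)) + (-15/2)·(-21/5−2) + (-23/5)·(2−(-1/2))) = ½·(0 + 93/2 − 23/2) = 35/2, so the A_3-coordinate is 2/5.

(1/5, 2/5, 2/5)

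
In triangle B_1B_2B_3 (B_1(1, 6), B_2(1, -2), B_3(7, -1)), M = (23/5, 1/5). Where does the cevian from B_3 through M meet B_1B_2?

Barycentric coordinates of M with respect to B_1B_2B_3: (1/5, 1/5, 3/5).
On side B_1B_2 the B_3-coordinate is zero; dropping M's B_3-weight 3/5 and renormalizing the remaining 1/5 : 1/5 gives weights 1/2, 1/2 on B_1, B_2.
N = (1/2)·(1, 6) + (1/2)·(1, -2) = (1, 2).

(1, 2)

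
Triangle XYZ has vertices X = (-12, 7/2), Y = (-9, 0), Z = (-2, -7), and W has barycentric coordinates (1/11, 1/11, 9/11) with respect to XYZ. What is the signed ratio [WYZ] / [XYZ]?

The signed ratio [WYZ]/[XYZ] equals the barycentric coordinate of W at vertex X, which is 1/11.

1/11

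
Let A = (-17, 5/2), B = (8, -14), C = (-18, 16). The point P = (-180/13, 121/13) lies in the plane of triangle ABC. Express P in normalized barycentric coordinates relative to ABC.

(2/13, 2/13, 9/13)

Signed area of the reference triangle: [ABC] = ½·((-17)·(-14−16) + 8·(16−(5/2)) + (-18)·(5/2−(-14))) = ½·(510 + 108 − 297) = 321/2.
[PBC] = ½·((-180/13)·(-14−16) + 8·(16−(121/13)) + (-18)·(121/13−(-14))) = ½·(5400/13 + 696/13 − 5454/13) = 321/13, so the A-coordinate is (321/13)/(321/2) = 2/13.
[APC] = ½·((-17)·(121/13−16) + (-180/13)·(16−(5/2)) + (-18)·(5/2−(121/13))) = ½·(1479/13 − 2430/13 + 1593/13) = 321/13, so the B-coordinate is 2/13.
[ABP] = ½·((-17)·(-14−(121/13)) + 8·(121/13−(5/2)) + (-180/13)·(5/2−(-14))) = ½·(5151/13 + 708/13 − 2970/13) = 2889/26, so the C-coordinate is 9/13.
Check: 2/13 + 2/13 + 9/13 = 1.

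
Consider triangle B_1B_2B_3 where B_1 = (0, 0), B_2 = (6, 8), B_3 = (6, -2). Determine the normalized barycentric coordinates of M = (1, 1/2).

(5/6, 1/12, 1/12)

Signed area of the reference triangle: [B_1B_2B_3] = ½·(0·(8−(-2)) + 6·(-2−0) + 6·(0−8)) = ½·(0 − 12 − 48) = -30.
[MB_2B_3] = ½·(1·(8−(-2)) + 6·(-2−(1/2)) + 6·(1/2−8)) = ½·(10 − 15 − 45) = -25, so the B_1-coordinate is (-25)/(-30) = 5/6.
[B_1MB_3] = ½·(0·(1/2−(-2)) + 1·(-2−0) + 6·(0−(1/2))) = ½·(0 − 2 − 3) = -5/2, so the B_2-coordinate is 1/12.
[B_1B_2M] = ½·(0·(8−(1/2)) + 6·(1/2−0) + 1·(0−8)) = ½·(0 + 3 − 8) = -5/2, so the B_3-coordinate is 1/12.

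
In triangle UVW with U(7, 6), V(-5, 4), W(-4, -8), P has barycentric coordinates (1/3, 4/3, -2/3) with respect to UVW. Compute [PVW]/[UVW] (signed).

1/3

The signed ratio [PVW]/[UVW] equals the barycentric coordinate of P at vertex U, which is 1/3.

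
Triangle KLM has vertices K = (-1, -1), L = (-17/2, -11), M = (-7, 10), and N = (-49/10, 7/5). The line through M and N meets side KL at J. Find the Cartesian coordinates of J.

Barycentric coordinates of N with respect to KLM: (2/5, 1/5, 2/5).
On side KL the M-coordinate is zero; dropping N's M-weight 2/5 and renormalizing the remaining 2/5 : 1/5 gives weights 2/3, 1/3 on K, L.
J = (2/3)·(-1, -1) + (1/3)·(-17/2, -11) = (-7/2, -13/3).

(-7/2, -13/3)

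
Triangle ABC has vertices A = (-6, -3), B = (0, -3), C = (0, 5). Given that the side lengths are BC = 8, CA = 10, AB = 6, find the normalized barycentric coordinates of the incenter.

The incenter has barycentric coordinates proportional to the opposite side lengths: (8 : 10 : 6).
Normalizing by 8+10+6 = 24 gives (1/3, 5/12, 1/4).

(1/3, 5/12, 1/4)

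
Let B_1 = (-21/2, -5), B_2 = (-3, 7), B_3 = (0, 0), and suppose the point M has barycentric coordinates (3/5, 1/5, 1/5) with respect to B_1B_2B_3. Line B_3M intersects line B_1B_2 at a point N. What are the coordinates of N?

(-69/8, -2)

Line B_3M meets B_1B_2 where the B_3-coordinate vanishes; zeroing M's B_3-weight and renormalizing leaves B_1, B_2-weights 3/5 : 1/5 → (3/4, 1/4).
So N = (3/4)·B_1 + (1/4)·B_2 = (-69/8, -2).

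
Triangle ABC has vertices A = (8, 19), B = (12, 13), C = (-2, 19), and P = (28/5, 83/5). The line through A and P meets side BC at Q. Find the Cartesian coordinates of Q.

Barycentric coordinates of P with respect to ABC: (1/5, 2/5, 2/5).
On side BC the A-coordinate is zero; dropping P's A-weight 1/5 and renormalizing the remaining 2/5 : 2/5 gives weights 1/2, 1/2 on B, C.
Q = (1/2)·(12, 13) + (1/2)·(-2, 19) = (5, 16).

(5, 16)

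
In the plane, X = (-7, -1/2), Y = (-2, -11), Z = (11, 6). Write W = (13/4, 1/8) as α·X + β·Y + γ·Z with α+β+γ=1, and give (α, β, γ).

(1/4, 1/4, 1/2)

Signed area of the reference triangle: [XYZ] = ½·((-7)·(-11−6) + (-2)·(6−(-1/2)) + 11·(-1/2−(-11))) = ½·(119 − 13 + 231/2) = 443/4.
[WYZ] = ½·((13/4)·(-11−6) + (-2)·(6−(1/8)) + 11·(1/8−(-11))) = ½·(-221/4 − 47/4 + 979/8) = 443/16, so the X-coordinate is (443/16)/(443/4) = 1/4.
[XWZ] = ½·((-7)·(1/8−6) + (13/4)·(6−(-1/2)) + 11·(-1/2−(1/8))) = ½·(329/8 + 169/8 − 55/8) = 443/16, so the Y-coordinate is 1/4.
[XYW] = ½·((-7)·(-11−(1/8)) + (-2)·(1/8−(-1/2)) + (13/4)·(-1/2−(-11))) = ½·(623/8 − 5/4 + 273/8) = 443/8, so the Z-coordinate is 1/2.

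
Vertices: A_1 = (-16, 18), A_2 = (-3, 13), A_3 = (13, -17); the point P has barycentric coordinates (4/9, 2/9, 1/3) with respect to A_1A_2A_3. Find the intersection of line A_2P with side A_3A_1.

Line A_2P meets A_3A_1 where the A_2-coordinate vanishes; zeroing P's A_2-weight and renormalizing leaves A_3, A_1-weights 1/3 : 4/9 → (3/7, 4/7).
So Q = (3/7)·A_3 + (4/7)·A_1 = (-25/7, 3).

(-25/7, 3)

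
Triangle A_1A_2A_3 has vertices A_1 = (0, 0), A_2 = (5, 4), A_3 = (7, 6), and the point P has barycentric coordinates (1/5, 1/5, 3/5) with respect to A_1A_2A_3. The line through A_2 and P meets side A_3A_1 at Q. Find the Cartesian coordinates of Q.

(21/4, 9/2)

Line A_2P meets A_3A_1 where the A_2-coordinate vanishes; zeroing P's A_2-weight and renormalizing leaves A_3, A_1-weights 3/5 : 1/5 → (3/4, 1/4).
So Q = (3/4)·A_3 + (1/4)·A_1 = (21/4, 9/2).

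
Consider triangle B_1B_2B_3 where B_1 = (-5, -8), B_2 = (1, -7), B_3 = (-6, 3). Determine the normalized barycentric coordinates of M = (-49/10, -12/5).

(2/5, 1/10, 1/2)

Signed area of the reference triangle: [B_1B_2B_3] = ½·((-5)·(-7−3) + 1·(3−(-8)) + (-6)·(-8−(-7))) = ½·(50 + 11 + 6) = 67/2.
[MB_2B_3] = ½·((-49/10)·(-7−3) + 1·(3−(-12/5)) + (-6)·(-12/5−(-7))) = ½·(49 + 27/5 − 138/5) = 67/5, so the B_1-coordinate is (67/5)/(67/2) = 2/5.
[B_1MB_3] = ½·((-5)·(-12/5−3) + (-49/10)·(3−(-8)) + (-6)·(-8−(-12/5))) = ½·(27 − 539/10 + 168/5) = 67/20, so the B_2-coordinate is 1/10.
[B_1B_2M] = ½·((-5)·(-7−(-12/5)) + 1·(-12/5−(-8)) + (-49/10)·(-8−(-7))) = ½·(23 + 28/5 + 49/10) = 67/4, so the B_3-coordinate is 1/2.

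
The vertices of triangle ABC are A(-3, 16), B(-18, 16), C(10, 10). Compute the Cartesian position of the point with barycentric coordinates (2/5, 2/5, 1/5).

P = (2/5)·A + (2/5)·B + (1/5)·C.
x-coordinate: (2/5)·(-3) + (2/5)·(-18) + (1/5)·10 = -32/5.
y-coordinate: (2/5)·16 + (2/5)·16 + (1/5)·10 = 74/5.

(-32/5, 74/5)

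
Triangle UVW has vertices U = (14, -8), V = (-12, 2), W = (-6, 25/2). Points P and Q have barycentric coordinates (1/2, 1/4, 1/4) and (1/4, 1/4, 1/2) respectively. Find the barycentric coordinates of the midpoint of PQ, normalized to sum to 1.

(3/8, 1/4, 3/8)

Since both coordinate triples sum to 1, the midpoint's barycentrics are the componentwise average.
(1/2+1/4)/2 = 3/8; similarly 1/4 and 3/8.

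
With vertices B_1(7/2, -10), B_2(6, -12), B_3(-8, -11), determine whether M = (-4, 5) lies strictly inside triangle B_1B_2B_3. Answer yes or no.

Barycentric coordinates of M: (152/17, -120/17, -15/17).
The three coordinates are positive, negative, negative; a point is interior exactly when all three are positive.

no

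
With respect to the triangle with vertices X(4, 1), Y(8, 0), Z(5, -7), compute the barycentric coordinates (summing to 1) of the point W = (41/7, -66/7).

(-3/7, 1/7, 9/7)

Signed area of the reference triangle: [XYZ] = ½·(4·(0−(-7)) + 8·(-7−1) + 5·(1−0)) = ½·(28 − 64 + 5) = -31/2.
[WYZ] = ½·((41/7)·(0−(-7)) + 8·(-7−(-66/7)) + 5·(-66/7−0)) = ½·(41 + 136/7 − 330/7) = 93/14, so the X-coordinate is (93/14)/(-31/2) = -3/7.
[XWZ] = ½·(4·(-66/7−(-7)) + (41/7)·(-7−1) + 5·(1−(-66/7))) = ½·(-68/7 − 328/7 + 365/7) = -31/14, so the Y-coordinate is 1/7.
[XYW] = ½·(4·(0−(-66/7)) + 8·(-66/7−1) + (41/7)·(1−0)) = ½·(264/7 − 584/7 + 41/7) = -279/14, so the Z-coordinate is 9/7.
Check: -3/7 + 1/7 + 9/7 = 1.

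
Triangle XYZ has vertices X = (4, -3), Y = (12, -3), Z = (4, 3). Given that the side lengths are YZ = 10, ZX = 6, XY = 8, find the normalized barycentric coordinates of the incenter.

(5/12, 1/4, 1/3)

The incenter has barycentric coordinates proportional to the opposite side lengths: (10 : 6 : 8).
Normalizing by 10+6+8 = 24 gives (5/12, 1/4, 1/3).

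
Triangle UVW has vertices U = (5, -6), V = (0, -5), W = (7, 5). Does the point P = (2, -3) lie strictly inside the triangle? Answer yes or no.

Barycentric coordinates of P: (2/19, 13/19, 4/19).
The three coordinates are positive, positive, positive; a point is interior exactly when all three are positive.

yes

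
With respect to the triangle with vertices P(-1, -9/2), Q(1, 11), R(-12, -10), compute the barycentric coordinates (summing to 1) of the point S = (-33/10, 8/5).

Signed area of the reference triangle: [PQR] = ½·((-1)·(11−(-10)) + 1·(-10−(-9/2)) + (-12)·(-9/2−11)) = ½·(-21 − 11/2 + 186) = 319/4.
[SQR] = ½·((-33/10)·(11−(-10)) + 1·(-10−(8/5)) + (-12)·(8/5−11)) = ½·(-693/10 − 58/5 + 564/5) = 319/20, so the P-coordinate is (319/20)/(319/4) = 1/5.
[PSR] = ½·((-1)·(8/5−(-10)) + (-33/10)·(-10−(-9/2)) + (-12)·(-9/2−(8/5))) = ½·(-58/5 + 363/20 + 366/5) = 319/8, so the Q-coordinate is 1/2.
[PQS] = ½·((-1)·(11−(8/5)) + 1·(8/5−(-9/2)) + (-33/10)·(-9/2−11)) = ½·(-47/5 + 61/10 + 1023/20) = 957/40, so the R-coordinate is 3/10.
Check: 1/5 + 1/2 + 3/10 = 1.

(1/5, 1/2, 3/10)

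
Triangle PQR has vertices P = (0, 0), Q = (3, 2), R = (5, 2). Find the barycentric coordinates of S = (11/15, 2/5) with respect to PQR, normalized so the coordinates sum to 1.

(4/5, 2/15, 1/15)

Signed area of the reference triangle: [PQR] = ½·(0·(2−2) + 3·(2−0) + 5·(0−2)) = ½·(0 + 6 − 10) = -2.
[SQR] = ½·((11/15)·(2−2) + 3·(2−(2/5)) + 5·(2/5−2)) = ½·(0 + 24/5 − 8) = -8/5, so the P-coordinate is (-8/5)/(-2) = 4/5.
[PSR] = ½·(0·(2/5−2) + (11/15)·(2−0) + 5·(0−(2/5))) = ½·(0 + 22/15 − 2) = -4/15, so the Q-coordinate is 2/15.
[PQS] = ½·(0·(2−(2/5)) + 3·(2/5−0) + (11/15)·(0−2)) = ½·(0 + 6/5 − 22/15) = -2/15, so the R-coordinate is 1/15.
Check: 4/5 + 2/15 + 1/15 = 1.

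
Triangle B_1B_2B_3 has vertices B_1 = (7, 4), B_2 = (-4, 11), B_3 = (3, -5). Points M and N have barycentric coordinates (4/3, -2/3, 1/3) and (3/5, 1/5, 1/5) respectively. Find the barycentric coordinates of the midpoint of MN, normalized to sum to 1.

Since both coordinate triples sum to 1, the midpoint's barycentrics are the componentwise average.
(4/3+3/5)/2 = 29/30; similarly -7/30 and 4/15.

(29/30, -7/30, 4/15)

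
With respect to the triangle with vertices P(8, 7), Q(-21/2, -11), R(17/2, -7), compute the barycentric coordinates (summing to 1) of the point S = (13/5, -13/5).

(2/5, 3/10, 3/10)

Signed area of the reference triangle: [PQR] = ½·(8·(-11−(-7)) + (-21/2)·(-7−7) + (17/2)·(7−(-11))) = ½·(-32 + 147 + 153) = 134.
[SQR] = ½·((13/5)·(-11−(-7)) + (-21/2)·(-7−(-13/5)) + (17/2)·(-13/5−(-11))) = ½·(-52/5 + 231/5 + 357/5) = 268/5, so the P-coordinate is (268/5)/134 = 2/5.
[PSR] = ½·(8·(-13/5−(-7)) + (13/5)·(-7−7) + (17/2)·(7−(-13/5))) = ½·(176/5 − 182/5 + 408/5) = 201/5, so the Q-coordinate is 3/10.
[PQS] = ½·(8·(-11−(-13/5)) + (-21/2)·(-13/5−7) + (13/5)·(7−(-11))) = ½·(-336/5 + 504/5 + 234/5) = 201/5, so the R-coordinate is 3/10.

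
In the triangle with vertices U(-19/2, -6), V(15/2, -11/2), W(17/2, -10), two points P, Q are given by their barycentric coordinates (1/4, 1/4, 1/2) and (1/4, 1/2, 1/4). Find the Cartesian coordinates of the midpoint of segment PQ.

Barycentric coordinates of the midpoint are the average: (1/4, 3/8, 3/8).
Converting: (1/4)·U + (3/8)·V + (3/8)·W = (29/8, -117/16).

(29/8, -117/16)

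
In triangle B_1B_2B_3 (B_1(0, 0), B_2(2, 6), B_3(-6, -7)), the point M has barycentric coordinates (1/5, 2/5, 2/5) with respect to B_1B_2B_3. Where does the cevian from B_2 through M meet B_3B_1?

(-4, -14/3)

Line B_2M meets B_3B_1 where the B_2-coordinate vanishes; zeroing M's B_2-weight and renormalizing leaves B_3, B_1-weights 2/5 : 1/5 → (2/3, 1/3).
So N = (2/3)·B_3 + (1/3)·B_1 = (-4, -14/3).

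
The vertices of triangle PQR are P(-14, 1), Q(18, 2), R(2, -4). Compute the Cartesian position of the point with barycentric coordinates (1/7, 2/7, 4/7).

(30/7, -11/7)

S = (1/7)·P + (2/7)·Q + (4/7)·R.
x-coordinate: (1/7)·(-14) + (2/7)·18 + (4/7)·2 = 30/7.
y-coordinate: (1/7)·1 + (2/7)·2 + (4/7)·(-4) = -11/7.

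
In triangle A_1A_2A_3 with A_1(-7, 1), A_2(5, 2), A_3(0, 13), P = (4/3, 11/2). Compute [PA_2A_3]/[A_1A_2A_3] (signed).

1/6

[A_1A_2A_3] = ½·((-7)·(2−13) + 5·(13−1) + 0·(1−2)) = ½·(77 + 60 + 0) = 137/2.
[PA_2A_3] = ½·((4/3)·(2−13) + 5·(13−(11/2)) + 0·(11/2−2)) = ½·(-44/3 + 75/2 + 0) = 137/12, so the ratio is (137/12)/(137/2) = 1/6.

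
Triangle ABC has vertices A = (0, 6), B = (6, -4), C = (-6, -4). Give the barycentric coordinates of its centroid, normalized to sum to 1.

The centroid is the average of the vertices, so each weight is 1/3.

(1/3, 1/3, 1/3)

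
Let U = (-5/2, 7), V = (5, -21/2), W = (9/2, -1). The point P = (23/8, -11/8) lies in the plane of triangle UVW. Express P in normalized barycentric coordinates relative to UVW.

(1/4, 1/4, 1/2)

Signed area of the reference triangle: [UVW] = ½·((-5/2)·(-21/2−(-1)) + 5·(-1−7) + (9/2)·(7−(-21/2))) = ½·(95/4 − 40 + 315/4) = 125/4.
[PVW] = ½·((23/8)·(-21/2−(-1)) + 5·(-1−(-11/8)) + (9/2)·(-11/8−(-21/2))) = ½·(-437/16 + 15/8 + 657/16) = 125/16, so the U-coordinate is (125/16)/(125/4) = 1/4.
[UPW] = ½·((-5/2)·(-11/8−(-1)) + (23/8)·(-1−7) + (9/2)·(7−(-11/8))) = ½·(15/16 − 23 + 603/16) = 125/16, so the V-coordinate is 1/4.
[UVP] = ½·((-5/2)·(-21/2−(-11/8)) + 5·(-11/8−7) + (23/8)·(7−(-21/2))) = ½·(365/16 − 335/8 + 805/16) = 125/8, so the W-coordinate is 1/2.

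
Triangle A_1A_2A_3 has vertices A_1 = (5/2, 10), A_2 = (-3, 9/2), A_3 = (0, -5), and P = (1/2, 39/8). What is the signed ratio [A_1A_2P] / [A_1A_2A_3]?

[A_1A_2A_3] = ½·((5/2)·(9/2−(-5)) + (-3)·(-5−10) + 0·(10−(9/2))) = ½·(95/4 + 45 + 0) = 275/8.
[A_1A_2P] = ½·((5/2)·(9/2−(39/8)) + (-3)·(39/8−10) + (1/2)·(10−(9/2))) = ½·(-15/16 + 123/8 + 11/4) = 275/32, so the ratio is (275/32)/(275/8) = 1/4.

1/4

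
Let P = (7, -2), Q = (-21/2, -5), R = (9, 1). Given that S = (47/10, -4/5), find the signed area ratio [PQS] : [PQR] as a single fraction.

[PQR] = ½·(7·(-5−1) + (-21/2)·(1−(-2)) + 9·(-2−(-5))) = ½·(-42 − 63/2 + 27) = -93/4.
[PQS] = ½·(7·(-5−(-4/5)) + (-21/2)·(-4/5−(-2)) + (47/10)·(-2−(-5))) = ½·(-147/5 − 63/5 + 141/10) = -279/20, so the ratio is (-279/20)/(-93/4) = 3/5.

3/5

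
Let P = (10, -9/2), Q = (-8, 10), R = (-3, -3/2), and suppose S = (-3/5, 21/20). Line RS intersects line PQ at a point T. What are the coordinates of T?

Barycentric coordinates of S with respect to PQR: (3/10, 3/10, 2/5).
On side PQ the R-coordinate is zero; dropping S's R-weight 2/5 and renormalizing the remaining 3/10 : 3/10 gives weights 1/2, 1/2 on P, Q.
T = (1/2)·(10, -9/2) + (1/2)·(-8, 10) = (1, 11/4).

(1, 11/4)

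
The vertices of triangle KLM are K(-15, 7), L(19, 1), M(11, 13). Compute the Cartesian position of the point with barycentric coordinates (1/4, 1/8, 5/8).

N = (1/4)·K + (1/8)·L + (5/8)·M.
x-coordinate: (1/4)·(-15) + (1/8)·19 + (5/8)·11 = 11/2.
y-coordinate: (1/4)·7 + (1/8)·1 + (5/8)·13 = 10.

(11/2, 10)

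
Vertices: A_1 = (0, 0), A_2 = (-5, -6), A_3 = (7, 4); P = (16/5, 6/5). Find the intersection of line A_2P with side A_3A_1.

(21/4, 3)

Barycentric coordinates of P with respect to A_1A_2A_3: (1/5, 1/5, 3/5).
On side A_3A_1 the A_2-coordinate is zero; dropping P's A_2-weight 1/5 and renormalizing the remaining 3/5 : 1/5 gives weights 3/4, 1/4 on A_3, A_1.
Q = (3/4)·(7, 4) + (1/4)·(0, 0) = (21/4, 3).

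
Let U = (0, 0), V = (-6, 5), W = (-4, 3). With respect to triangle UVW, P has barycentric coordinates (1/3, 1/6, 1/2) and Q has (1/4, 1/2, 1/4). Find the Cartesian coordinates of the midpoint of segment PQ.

Barycentric coordinates of the midpoint are the average: (7/24, 1/3, 3/8).
Converting: (7/24)·U + (1/3)·V + (3/8)·W = (-7/2, 67/24).

(-7/2, 67/24)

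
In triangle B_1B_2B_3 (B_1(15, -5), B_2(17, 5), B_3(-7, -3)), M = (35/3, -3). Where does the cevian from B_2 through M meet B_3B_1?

Barycentric coordinates of M with respect to B_1B_2B_3: (2/3, 1/6, 1/6).
On side B_3B_1 the B_2-coordinate is zero; dropping M's B_2-weight 1/6 and renormalizing the remaining 1/6 : 2/3 gives weights 1/5, 4/5 on B_3, B_1.
N = (1/5)·(-7, -3) + (4/5)·(15, -5) = (53/5, -23/5).

(53/5, -23/5)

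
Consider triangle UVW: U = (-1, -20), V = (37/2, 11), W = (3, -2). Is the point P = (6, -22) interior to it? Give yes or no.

no

Barycentric coordinates of P: (349/227, 134/227, -256/227).
The three coordinates are positive, positive, negative; a point is interior exactly when all three are positive.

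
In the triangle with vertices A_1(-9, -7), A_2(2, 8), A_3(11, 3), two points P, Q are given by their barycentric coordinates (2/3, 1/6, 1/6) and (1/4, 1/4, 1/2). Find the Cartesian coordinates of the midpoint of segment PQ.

(-1/24, -13/24)

Barycentric coordinates of the midpoint are the average: (11/24, 5/24, 1/3).
Converting: (11/24)·A_1 + (5/24)·A_2 + (1/3)·A_3 = (-1/24, -13/24).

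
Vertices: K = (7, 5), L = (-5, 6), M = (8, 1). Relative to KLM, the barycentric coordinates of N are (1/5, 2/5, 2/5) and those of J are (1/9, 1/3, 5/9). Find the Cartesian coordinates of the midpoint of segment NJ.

(277/90, 311/90)

Barycentric coordinates of the midpoint are the average: (7/45, 11/30, 43/90).
Converting: (7/45)·K + (11/30)·L + (43/90)·M = (277/90, 311/90).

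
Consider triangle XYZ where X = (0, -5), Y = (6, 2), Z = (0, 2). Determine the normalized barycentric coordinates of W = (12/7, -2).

(4/7, 2/7, 1/7)

Signed area of the reference triangle: [XYZ] = ½·(0·(2−2) + 6·(2−(-5)) + 0·(-5−2)) = ½·(0 + 42 + 0) = 21.
[WYZ] = ½·((12/7)·(2−2) + 6·(2−(-2)) + 0·(-2−2)) = ½·(0 + 24 + 0) = 12, so the X-coordinate is 12/21 = 4/7.
[XWZ] = ½·(0·(-2−2) + (12/7)·(2−(-5)) + 0·(-5−(-2))) = ½·(0 + 12 + 0) = 6, so the Y-coordinate is 2/7.
[XYW] = ½·(0·(2−(-2)) + 6·(-2−(-5)) + (12/7)·(-5−2)) = ½·(0 + 18 − 12) = 3, so the Z-coordinate is 1/7.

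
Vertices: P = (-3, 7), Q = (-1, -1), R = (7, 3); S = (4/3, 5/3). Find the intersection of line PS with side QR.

(11/5, 3/5)

Barycentric coordinates of S with respect to PQR: (1/6, 1/2, 1/3).
On side QR the P-coordinate is zero; dropping S's P-weight 1/6 and renormalizing the remaining 1/2 : 1/3 gives weights 3/5, 2/5 on Q, R.
T = (3/5)·(-1, -1) + (2/5)·(7, 3) = (11/5, 3/5).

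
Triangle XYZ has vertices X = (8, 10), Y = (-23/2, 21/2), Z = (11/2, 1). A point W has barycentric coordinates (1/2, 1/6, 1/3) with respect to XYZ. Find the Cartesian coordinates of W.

W = (1/2)·X + (1/6)·Y + (1/3)·Z.
x-coordinate: (1/2)·8 + (1/6)·(-23/2) + (1/3)·(11/2) = 47/12.
y-coordinate: (1/2)·10 + (1/6)·(21/2) + (1/3)·1 = 85/12.

(47/12, 85/12)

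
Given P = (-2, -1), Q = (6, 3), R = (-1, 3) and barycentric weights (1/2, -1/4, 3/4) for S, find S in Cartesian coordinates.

(-13/4, 1)

S = (1/2)·P + (-1/4)·Q + (3/4)·R.
x-coordinate: (1/2)·(-2) + (-1/4)·6 + (3/4)·(-1) = -13/4.
y-coordinate: (1/2)·(-1) + (-1/4)·3 + (3/4)·3 = 1.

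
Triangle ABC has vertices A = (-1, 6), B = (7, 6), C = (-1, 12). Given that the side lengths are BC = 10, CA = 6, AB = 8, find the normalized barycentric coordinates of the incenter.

(5/12, 1/4, 1/3)

The incenter has barycentric coordinates proportional to the opposite side lengths: (10 : 6 : 8).
Normalizing by 10+6+8 = 24 gives (5/12, 1/4, 1/3).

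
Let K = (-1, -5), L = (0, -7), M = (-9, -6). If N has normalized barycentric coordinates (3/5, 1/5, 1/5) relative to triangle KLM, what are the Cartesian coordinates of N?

(-12/5, -28/5)

N = (3/5)·K + (1/5)·L + (1/5)·M.
x-coordinate: (3/5)·(-1) + (1/5)·0 + (1/5)·(-9) = -12/5.
y-coordinate: (3/5)·(-5) + (1/5)·(-7) + (1/5)·(-6) = -28/5.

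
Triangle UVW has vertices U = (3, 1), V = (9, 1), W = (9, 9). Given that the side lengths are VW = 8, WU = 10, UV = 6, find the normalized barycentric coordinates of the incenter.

(1/3, 5/12, 1/4)

The incenter has barycentric coordinates proportional to the opposite side lengths: (8 : 10 : 6).
Normalizing by 8+10+6 = 24 gives (1/3, 5/12, 1/4).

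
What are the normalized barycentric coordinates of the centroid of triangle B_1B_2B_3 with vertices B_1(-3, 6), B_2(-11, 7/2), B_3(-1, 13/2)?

The centroid is the average of the vertices, so each weight is 1/3.

(1/3, 1/3, 1/3)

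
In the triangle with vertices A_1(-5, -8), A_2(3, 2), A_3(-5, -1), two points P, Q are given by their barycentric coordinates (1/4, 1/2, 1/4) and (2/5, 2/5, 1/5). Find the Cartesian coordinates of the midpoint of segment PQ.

(-7/5, -77/40)

Barycentric coordinates of the midpoint are the average: (13/40, 9/20, 9/40).
Converting: (13/40)·A_1 + (9/20)·A_2 + (9/40)·A_3 = (-7/5, -77/40).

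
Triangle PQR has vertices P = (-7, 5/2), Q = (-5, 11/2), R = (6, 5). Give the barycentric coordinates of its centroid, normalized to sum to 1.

(1/3, 1/3, 1/3)

The centroid is the average of the vertices, so each weight is 1/3.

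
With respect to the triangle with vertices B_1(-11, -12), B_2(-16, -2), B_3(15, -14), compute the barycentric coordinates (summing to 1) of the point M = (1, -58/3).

Signed area of the reference triangle: [B_1B_2B_3] = ½·((-11)·(-2−(-14)) + (-16)·(-14−(-12)) + 15·(-12−(-2))) = ½·(-132 + 32 − 150) = -125.
[MB_2B_3] = ½·(1·(-2−(-14)) + (-16)·(-14−(-58/3)) + 15·(-58/3−(-2))) = ½·(12 − 256/3 − 260) = -500/3, so the B_1-coordinate is (-500/3)/(-125) = 4/3.
[B_1MB_3] = ½·((-11)·(-58/3−(-14)) + 1·(-14−(-12)) + 15·(-12−(-58/3))) = ½·(176/3 − 2 + 110) = 250/3, so the B_2-coordinate is -2/3.
[B_1B_2M] = ½·((-11)·(-2−(-58/3)) + (-16)·(-58/3−(-12)) + 1·(-12−(-2))) = ½·(-572/3 + 352/3 − 10) = -125/3, so the B_3-coordinate is 1/3.

(4/3, -2/3, 1/3)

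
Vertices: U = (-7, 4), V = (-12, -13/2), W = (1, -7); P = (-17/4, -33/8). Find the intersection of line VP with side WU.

Barycentric coordinates of P with respect to UVW: (1/4, 1/4, 1/2).
On side WU the V-coordinate is zero; dropping P's V-weight 1/4 and renormalizing the remaining 1/2 : 1/4 gives weights 2/3, 1/3 on W, U.
Q = (2/3)·(1, -7) + (1/3)·(-7, 4) = (-5/3, -10/3).

(-5/3, -10/3)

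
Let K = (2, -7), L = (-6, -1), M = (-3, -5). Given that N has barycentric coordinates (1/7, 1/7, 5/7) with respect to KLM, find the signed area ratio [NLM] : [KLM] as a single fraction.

The signed ratio [NLM]/[KLM] equals the barycentric coordinate of N at vertex K, which is 1/7.

1/7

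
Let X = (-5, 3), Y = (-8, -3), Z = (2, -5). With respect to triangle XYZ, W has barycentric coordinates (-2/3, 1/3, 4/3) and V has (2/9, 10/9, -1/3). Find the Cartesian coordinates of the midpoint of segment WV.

(-11/3, -16/3)

Barycentric coordinates of the midpoint are the average: (-2/9, 13/18, 1/2).
Converting: (-2/9)·X + (13/18)·Y + (1/2)·Z = (-11/3, -16/3).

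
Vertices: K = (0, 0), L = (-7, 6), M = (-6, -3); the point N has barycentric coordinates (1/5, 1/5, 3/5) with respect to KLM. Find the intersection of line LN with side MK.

Line LN meets MK where the L-coordinate vanishes; zeroing N's L-weight and renormalizing leaves M, K-weights 3/5 : 1/5 → (3/4, 1/4).
So J = (3/4)·M + (1/4)·K = (-9/2, -9/4).

(-9/2, -9/4)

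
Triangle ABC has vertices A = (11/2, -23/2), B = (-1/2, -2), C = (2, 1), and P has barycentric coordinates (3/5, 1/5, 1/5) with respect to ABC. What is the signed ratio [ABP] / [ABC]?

1/5

The signed ratio [ABP]/[ABC] equals the barycentric coordinate of P at vertex C, which is 1/5.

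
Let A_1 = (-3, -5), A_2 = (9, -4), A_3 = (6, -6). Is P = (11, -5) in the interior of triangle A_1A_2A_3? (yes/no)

Barycentric coordinates of P: (-1/3, 2/3, 2/3).
The three coordinates are negative, positive, positive; a point is interior exactly when all three are positive.

no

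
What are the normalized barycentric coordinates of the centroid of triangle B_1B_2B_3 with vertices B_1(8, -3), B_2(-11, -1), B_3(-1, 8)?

(1/3, 1/3, 1/3)

The centroid is the average of the vertices, so each weight is 1/3.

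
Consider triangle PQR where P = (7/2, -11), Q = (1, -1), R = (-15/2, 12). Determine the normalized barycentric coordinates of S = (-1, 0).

(1/3, 1/3, 1/3)

Signed area of the reference triangle: [PQR] = ½·((7/2)·(-1−12) + 1·(12−(-11)) + (-15/2)·(-11−(-1))) = ½·(-91/2 + 23 + 75) = 105/4.
[SQR] = ½·((-1)·(-1−12) + 1·(12−0) + (-15/2)·(0−(-1))) = ½·(13 + 12 − 15/2) = 35/4, so the P-coordinate is (35/4)/(105/4) = 1/3.
[PSR] = ½·((7/2)·(0−12) + (-1)·(12−(-11)) + (-15/2)·(-11−0)) = ½·(-42 − 23 + 165/2) = 35/4, so the Q-coordinate is 1/3.
[PQS] = ½·((7/2)·(-1−0) + 1·(0−(-11)) + (-1)·(-11−(-1))) = ½·(-7/2 + 11 + 10) = 35/4, so the R-coordinate is 1/3.
Check: 1/3 + 1/3 + 1/3 = 1.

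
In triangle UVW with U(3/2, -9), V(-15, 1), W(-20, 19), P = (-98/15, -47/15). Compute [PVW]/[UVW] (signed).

[UVW] = ½·((3/2)·(1−19) + (-15)·(19−(-9)) + (-20)·(-9−1)) = ½·(-27 − 420 + 200) = -247/2.
[PVW] = ½·((-98/15)·(1−19) + (-15)·(19−(-47/15)) + (-20)·(-47/15−1)) = ½·(588/5 − 332 + 248/3) = -988/15, so the ratio is (-988/15)/(-247/2) = 8/15.

8/15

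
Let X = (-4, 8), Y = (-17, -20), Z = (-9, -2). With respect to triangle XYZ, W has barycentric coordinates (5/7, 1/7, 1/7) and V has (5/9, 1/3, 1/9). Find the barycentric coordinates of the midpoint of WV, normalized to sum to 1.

Since both coordinate triples sum to 1, the midpoint's barycentrics are the componentwise average.
(5/7+5/9)/2 = 40/63; similarly 5/21 and 8/63.

(40/63, 5/21, 8/63)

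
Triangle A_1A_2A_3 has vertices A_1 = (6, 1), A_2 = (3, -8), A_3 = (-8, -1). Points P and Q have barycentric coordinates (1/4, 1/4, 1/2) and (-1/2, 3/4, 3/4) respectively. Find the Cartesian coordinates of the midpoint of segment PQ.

(-17/4, -19/4)

Barycentric coordinates of the midpoint are the average: (-1/8, 1/2, 5/8).
Converting: (-1/8)·A_1 + (1/2)·A_2 + (5/8)·A_3 = (-17/4, -19/4).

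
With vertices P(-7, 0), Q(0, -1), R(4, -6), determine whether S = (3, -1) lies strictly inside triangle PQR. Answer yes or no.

Barycentric coordinates of S: (-15/31, 49/31, -3/31).
The three coordinates are negative, positive, negative; a point is interior exactly when all three are positive.

no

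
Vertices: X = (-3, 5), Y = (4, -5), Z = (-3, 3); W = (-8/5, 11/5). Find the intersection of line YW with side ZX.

(-3, 4)

Barycentric coordinates of W with respect to XYZ: (2/5, 1/5, 2/5).
On side ZX the Y-coordinate is zero; dropping W's Y-weight 1/5 and renormalizing the remaining 2/5 : 2/5 gives weights 1/2, 1/2 on Z, X.
V = (1/2)·(-3, 3) + (1/2)·(-3, 5) = (-3, 4).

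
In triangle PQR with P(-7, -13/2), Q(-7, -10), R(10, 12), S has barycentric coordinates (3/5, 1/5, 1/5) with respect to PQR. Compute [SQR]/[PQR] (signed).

The signed ratio [SQR]/[PQR] equals the barycentric coordinate of S at vertex P, which is 3/5.

3/5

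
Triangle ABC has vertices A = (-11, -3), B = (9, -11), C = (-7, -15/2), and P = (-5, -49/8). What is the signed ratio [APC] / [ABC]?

[ABC] = ½·((-11)·(-11−(-15/2)) + 9·(-15/2−(-3)) + (-7)·(-3−(-11))) = ½·(77/2 − 81/2 − 56) = -29.
[APC] = ½·((-11)·(-49/8−(-15/2)) + (-5)·(-15/2−(-3)) + (-7)·(-3−(-49/8))) = ½·(-121/8 + 45/2 − 175/8) = -29/4, so the ratio is (-29/4)/(-29) = 1/4.

1/4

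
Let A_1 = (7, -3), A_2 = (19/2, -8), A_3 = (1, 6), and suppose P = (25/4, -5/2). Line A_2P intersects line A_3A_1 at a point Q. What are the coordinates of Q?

(3, 3)

Barycentric coordinates of P with respect to A_1A_2A_3: (1/6, 1/2, 1/3).
On side A_3A_1 the A_2-coordinate is zero; dropping P's A_2-weight 1/2 and renormalizing the remaining 1/3 : 1/6 gives weights 2/3, 1/3 on A_3, A_1.
Q = (2/3)·(1, 6) + (1/3)·(7, -3) = (3, 3).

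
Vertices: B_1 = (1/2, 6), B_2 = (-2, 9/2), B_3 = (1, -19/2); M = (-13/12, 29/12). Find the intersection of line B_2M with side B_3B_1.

(3/4, -7/4)

Barycentric coordinates of M with respect to B_1B_2B_3: (1/6, 2/3, 1/6).
On side B_3B_1 the B_2-coordinate is zero; dropping M's B_2-weight 2/3 and renormalizing the remaining 1/6 : 1/6 gives weights 1/2, 1/2 on B_3, B_1.
N = (1/2)·(1, -19/2) + (1/2)·(1/2, 6) = (3/4, -7/4).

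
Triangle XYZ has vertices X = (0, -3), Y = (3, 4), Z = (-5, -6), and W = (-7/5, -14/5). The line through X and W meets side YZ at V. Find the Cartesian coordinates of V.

(-7/3, -8/3)

Barycentric coordinates of W with respect to XYZ: (2/5, 1/5, 2/5).
On side YZ the X-coordinate is zero; dropping W's X-weight 2/5 and renormalizing the remaining 1/5 : 2/5 gives weights 1/3, 2/3 on Y, Z.
V = (1/3)·(3, 4) + (2/3)·(-5, -6) = (-7/3, -8/3).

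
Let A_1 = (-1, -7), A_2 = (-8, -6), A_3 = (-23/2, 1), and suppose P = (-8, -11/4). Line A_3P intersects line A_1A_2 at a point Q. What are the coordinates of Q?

Barycentric coordinates of P with respect to A_1A_2A_3: (1/4, 1/4, 1/2).
On side A_1A_2 the A_3-coordinate is zero; dropping P's A_3-weight 1/2 and renormalizing the remaining 1/4 : 1/4 gives weights 1/2, 1/2 on A_1, A_2.
Q = (1/2)·(-1, -7) + (1/2)·(-8, -6) = (-9/2, -13/2).

(-9/2, -13/2)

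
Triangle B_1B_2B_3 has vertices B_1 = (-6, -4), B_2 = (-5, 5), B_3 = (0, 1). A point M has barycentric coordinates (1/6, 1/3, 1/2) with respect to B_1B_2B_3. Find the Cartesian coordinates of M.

M = (1/6)·B_1 + (1/3)·B_2 + (1/2)·B_3.
x-coordinate: (1/6)·(-6) + (1/3)·(-5) + (1/2)·0 = -8/3.
y-coordinate: (1/6)·(-4) + (1/3)·5 + (1/2)·1 = 3/2.

(-8/3, 3/2)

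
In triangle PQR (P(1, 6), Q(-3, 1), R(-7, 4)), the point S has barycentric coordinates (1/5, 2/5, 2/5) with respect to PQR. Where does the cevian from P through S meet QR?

(-5, 5/2)

Line PS meets QR where the P-coordinate vanishes; zeroing S's P-weight and renormalizing leaves Q, R-weights 2/5 : 2/5 → (1/2, 1/2).
So T = (1/2)·Q + (1/2)·R = (-5, 5/2).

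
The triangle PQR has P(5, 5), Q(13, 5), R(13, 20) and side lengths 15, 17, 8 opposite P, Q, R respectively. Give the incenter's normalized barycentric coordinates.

(3/8, 17/40, 1/5)

The incenter has barycentric coordinates proportional to the opposite side lengths: (15 : 17 : 8).
Normalizing by 15+17+8 = 40 gives (3/8, 17/40, 1/5).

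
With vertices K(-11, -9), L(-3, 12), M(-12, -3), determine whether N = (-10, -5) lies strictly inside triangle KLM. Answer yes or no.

Barycentric coordinates of N: (16/23, 10/69, 11/69).
The three coordinates are positive, positive, positive; a point is interior exactly when all three are positive.

yes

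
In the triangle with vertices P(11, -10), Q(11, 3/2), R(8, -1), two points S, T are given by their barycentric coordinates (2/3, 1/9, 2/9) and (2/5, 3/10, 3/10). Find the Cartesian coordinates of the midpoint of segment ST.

(613/60, -1903/360)

Barycentric coordinates of the midpoint are the average: (8/15, 37/180, 47/180).
Converting: (8/15)·P + (37/180)·Q + (47/180)·R = (613/60, -1903/360).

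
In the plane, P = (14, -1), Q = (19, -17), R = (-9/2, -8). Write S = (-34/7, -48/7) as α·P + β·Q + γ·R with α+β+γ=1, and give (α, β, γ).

Signed area of the reference triangle: [PQR] = ½·(14·(-17−(-8)) + 19·(-8−(-1)) + (-9/2)·(-1−(-17))) = ½·(-126 − 133 − 72) = -331/2.
[SQR] = ½·((-34/7)·(-17−(-8)) + 19·(-8−(-48/7)) + (-9/2)·(-48/7−(-17))) = ½·(306/7 − 152/7 − 639/14) = -331/28, so the P-coordinate is (-331/28)/(-331/2) = 1/14.
[PSR] = ½·(14·(-48/7−(-8)) + (-34/7)·(-8−(-1)) + (-9/2)·(-1−(-48/7))) = ½·(16 + 34 − 369/14) = 331/28, so the Q-coordinate is -1/14.
[PQS] = ½·(14·(-17−(-48/7)) + 19·(-48/7−(-1)) + (-34/7)·(-1−(-17))) = ½·(-142 − 779/7 − 544/7) = -331/2, so the R-coordinate is 1.

(1/14, -1/14, 1)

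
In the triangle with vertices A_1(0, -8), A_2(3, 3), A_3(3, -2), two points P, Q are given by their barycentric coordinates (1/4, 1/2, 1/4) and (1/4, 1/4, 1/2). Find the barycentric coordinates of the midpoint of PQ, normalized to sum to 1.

Since both coordinate triples sum to 1, the midpoint's barycentrics are the componentwise average.
(1/4+1/4)/2 = 1/4; similarly 3/8 and 3/8.

(1/4, 3/8, 3/8)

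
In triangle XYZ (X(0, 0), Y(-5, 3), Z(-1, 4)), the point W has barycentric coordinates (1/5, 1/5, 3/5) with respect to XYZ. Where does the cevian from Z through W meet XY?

Line ZW meets XY where the Z-coordinate vanishes; zeroing W's Z-weight and renormalizing leaves X, Y-weights 1/5 : 1/5 → (1/2, 1/2).
So V = (1/2)·X + (1/2)·Y = (-5/2, 3/2).

(-5/2, 3/2)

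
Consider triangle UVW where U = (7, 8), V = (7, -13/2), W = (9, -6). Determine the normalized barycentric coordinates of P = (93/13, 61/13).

Signed area of the reference triangle: [UVW] = ½·(7·(-13/2−(-6)) + 7·(-6−8) + 9·(8−(-13/2))) = ½·(-7/2 − 98 + 261/2) = 29/2.
[PVW] = ½·((93/13)·(-13/2−(-6)) + 7·(-6−(61/13)) + 9·(61/13−(-13/2))) = ½·(-93/26 − 973/13 + 2619/26) = 145/13, so the U-coordinate is (145/13)/(29/2) = 10/13.
[UPW] = ½·(7·(61/13−(-6)) + (93/13)·(-6−8) + 9·(8−(61/13))) = ½·(973/13 − 1302/13 + 387/13) = 29/13, so the V-coordinate is 2/13.
[UVP] = ½·(7·(-13/2−(61/13)) + 7·(61/13−8) + (93/13)·(8−(-13/2))) = ½·(-2037/26 − 301/13 + 2697/26) = 29/26, so the W-coordinate is 1/13.

(10/13, 2/13, 1/13)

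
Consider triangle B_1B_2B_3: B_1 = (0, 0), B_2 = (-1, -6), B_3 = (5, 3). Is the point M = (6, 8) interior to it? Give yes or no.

Barycentric coordinates of M: (7/9, -22/27, 28/27).
The three coordinates are positive, negative, positive; a point is interior exactly when all three are positive.

no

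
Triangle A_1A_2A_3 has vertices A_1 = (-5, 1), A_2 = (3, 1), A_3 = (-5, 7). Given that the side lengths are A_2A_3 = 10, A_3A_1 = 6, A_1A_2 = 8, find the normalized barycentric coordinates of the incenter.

(5/12, 1/4, 1/3)

The incenter has barycentric coordinates proportional to the opposite side lengths: (10 : 6 : 8).
Normalizing by 10+6+8 = 24 gives (5/12, 1/4, 1/3).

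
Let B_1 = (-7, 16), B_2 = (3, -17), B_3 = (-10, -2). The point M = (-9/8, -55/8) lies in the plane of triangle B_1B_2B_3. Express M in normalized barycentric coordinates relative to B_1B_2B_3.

Signed area of the reference triangle: [B_1B_2B_3] = ½·((-7)·(-17−(-2)) + 3·(-2−16) + (-10)·(16−(-17))) = ½·(105 − 54 − 330) = -279/2.
[MB_2B_3] = ½·((-9/8)·(-17−(-2)) + 3·(-2−(-55/8)) + (-10)·(-55/8−(-17))) = ½·(135/8 + 117/8 − 405/4) = -279/8, so the B_1-coordinate is (-279/8)/(-279/2) = 1/4.
[B_1MB_3] = ½·((-7)·(-55/8−(-2)) + (-9/8)·(-2−16) + (-10)·(16−(-55/8))) = ½·(273/8 + 81/4 − 915/4) = -1395/16, so the B_2-coordinate is 5/8.
[B_1B_2M] = ½·((-7)·(-17−(-55/8)) + 3·(-55/8−16) + (-9/8)·(16−(-17))) = ½·(567/8 − 549/8 − 297/8) = -279/16, so the B_3-coordinate is 1/8.

(1/4, 5/8, 1/8)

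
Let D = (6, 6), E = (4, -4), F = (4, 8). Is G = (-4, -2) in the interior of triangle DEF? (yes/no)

no

Barycentric coordinates of G: (-4, 3/2, 7/2).
The three coordinates are negative, positive, positive; a point is interior exactly when all three are positive.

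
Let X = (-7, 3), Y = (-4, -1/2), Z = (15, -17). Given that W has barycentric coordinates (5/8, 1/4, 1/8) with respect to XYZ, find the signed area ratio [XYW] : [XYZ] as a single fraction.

The signed ratio [XYW]/[XYZ] equals the barycentric coordinate of W at vertex Z, which is 1/8.

1/8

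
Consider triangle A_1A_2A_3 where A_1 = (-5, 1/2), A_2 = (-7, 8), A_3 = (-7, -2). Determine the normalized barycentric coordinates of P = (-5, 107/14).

(1, 5/7, -5/7)

Signed area of the reference triangle: [A_1A_2A_3] = ½·((-5)·(8−(-2)) + (-7)·(-2−(1/2)) + (-7)·(1/2−8)) = ½·(-50 + 35/2 + 105/2) = 10.
[PA_2A_3] = ½·((-5)·(8−(-2)) + (-7)·(-2−(107/14)) + (-7)·(107/14−8)) = ½·(-50 + 135/2 + 5/2) = 10, so the A_1-coordinate is 10/10 = 1.
[A_1PA_3] = ½·((-5)·(107/14−(-2)) + (-5)·(-2−(1/2)) + (-7)·(1/2−(107/14))) = ½·(-675/14 + 25/2 + 50) = 50/7, so the A_2-coordinate is 5/7.
[A_1A_2P] = ½·((-5)·(8−(107/14)) + (-7)·(107/14−(1/2)) + (-5)·(1/2−8)) = ½·(-25/14 − 50 + 75/2) = -50/7, so the A_3-coordinate is -5/7.
Check: 1 + 5/7 − 5/7 = 1.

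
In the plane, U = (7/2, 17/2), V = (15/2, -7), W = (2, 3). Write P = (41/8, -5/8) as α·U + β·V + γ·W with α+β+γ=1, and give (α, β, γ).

Signed area of the reference triangle: [UVW] = ½·((7/2)·(-7−3) + (15/2)·(3−(17/2)) + 2·(17/2−(-7))) = ½·(-35 − 165/4 + 31) = -181/8.
[PVW] = ½·((41/8)·(-7−3) + (15/2)·(3−(-5/8)) + 2·(-5/8−(-7))) = ½·(-205/4 + 435/16 + 51/4) = -181/32, so the U-coordinate is (-181/32)/(-181/8) = 1/4.
[UPW] = ½·((7/2)·(-5/8−3) + (41/8)·(3−(17/2)) + 2·(17/2−(-5/8))) = ½·(-203/16 − 451/16 + 73/4) = -181/16, so the V-coordinate is 1/2.
[UVP] = ½·((7/2)·(-7−(-5/8)) + (15/2)·(-5/8−(17/2)) + (41/8)·(17/2−(-7))) = ½·(-357/16 − 1095/16 + 1271/16) = -181/32, so the W-coordinate is 1/4.

(1/4, 1/2, 1/4)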